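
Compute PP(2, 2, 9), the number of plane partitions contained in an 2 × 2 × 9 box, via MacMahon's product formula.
PP(2, 2, 9) = 1210

Evaluate the triple product over i = 1..2, j = 1..2, k = 1..9. The factors are (2/1) · (3/2) · (4/3) · (5/4) · (6/5) · (7/6) · (8/7) · (9/8) · … (36 factors total). The numerators and denominators telescope so the product is an integer; carrying out the multiplication exactly gives PP(2, 2, 9) = 1210.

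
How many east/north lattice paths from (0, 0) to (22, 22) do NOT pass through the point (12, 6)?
Number of paths = 2005491915180

Total paths from (0, 0) to (22, 22): C(44, 22) = 2104098963720. Paths through (12, 6): (paths (0, 0) → (12, 6)) × (paths (12, 6) → (22, 22)) = C(18, 12) · C(26, 10) = 18564 · 5311735 = 98607048540. Avoidance count = 2104098963720 − 98607048540 = 2005491915180.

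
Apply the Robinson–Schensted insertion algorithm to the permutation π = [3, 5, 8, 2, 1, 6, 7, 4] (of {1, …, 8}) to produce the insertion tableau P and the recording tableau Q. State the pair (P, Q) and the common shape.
P = [1, 4, 6, 7] / [2, 5] / [3, 8];  Q = [1, 2, 3, 7] / [4, 6] / [5, 8];  common shape = (4, 2, 2)

Row-insert the values π_1, π_2, … into P one at a time, bumping the leftmost entry strictly greater than the inserted value down to the next row. The recording tableau Q records, in position (i, j), the step at which that cell was added to P.
  Insert 3 (step 1): P = [3];  Q = [1]
  Insert 5 (step 2): P = [3, 5];  Q = [1, 2]
  Insert 8 (step 3): P = [3, 5, 8];  Q = [1, 2, 3]
  Insert 2 (step 4): P = [2, 5, 8] / [3];  Q = [1, 2, 3] / [4]
  Insert 1 (step 5): P = [1, 5, 8] / [2] / [3];  Q = [1, 2, 3] / [4] / [5]
  Insert 6 (step 6): P = [1, 5, 6] / [2, 8] / [3];  Q = [1, 2, 3] / [4, 6] / [5]
  Insert 7 (step 7): P = [1, 5, 6, 7] / [2, 8] / [3];  Q = [1, 2, 3, 7] / [4, 6] / [5]
  Insert 4 (step 8): P = [1, 4, 6, 7] / [2, 5] / [3, 8];  Q = [1, 2, 3, 7] / [4, 6] / [5, 8]
Final shape: (4, 2, 2).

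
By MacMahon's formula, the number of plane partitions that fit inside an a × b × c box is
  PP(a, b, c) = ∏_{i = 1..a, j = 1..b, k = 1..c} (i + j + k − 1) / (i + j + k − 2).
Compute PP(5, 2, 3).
PP(5, 2, 3) = 1176

Evaluate the triple product over i = 1..5, j = 1..2, k = 1..3. The factors are (2/1) · (3/2) · (4/3) · (3/2) · (4/3) · (5/4) · (3/2) · (4/3) · … (30 factors total). The numerators and denominators telescope so the product is an integer; carrying out the multiplication exactly gives PP(5, 2, 3) = 1176.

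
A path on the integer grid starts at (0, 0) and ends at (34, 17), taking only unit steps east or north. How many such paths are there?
Number of paths = 14771069086725

A monotone lattice path from (0, 0) to (34, 17) consists of 34 east steps and 17 north steps in some order, so it is determined by which 34 of the 51 steps are east. The count is C(51, 34) = 14771069086725.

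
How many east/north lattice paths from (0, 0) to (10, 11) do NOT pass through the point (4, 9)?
Number of paths = 332696

Total paths from (0, 0) to (10, 11): C(21, 10) = 352716. Paths through (4, 9): (paths (0, 0) → (4, 9)) × (paths (4, 9) → (10, 11)) = C(13, 4) · C(8, 6) = 715 · 28 = 20020. Avoidance count = 352716 − 20020 = 332696.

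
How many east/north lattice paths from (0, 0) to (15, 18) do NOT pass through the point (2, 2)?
Number of paths = 629974830

Total paths from (0, 0) to (15, 18): C(33, 15) = 1037158320. Paths through (2, 2): (paths (0, 0) → (2, 2)) × (paths (2, 2) → (15, 18)) = C(4, 2) · C(29, 13) = 6 · 67863915 = 407183490. Avoidance count = 1037158320 − 407183490 = 629974830.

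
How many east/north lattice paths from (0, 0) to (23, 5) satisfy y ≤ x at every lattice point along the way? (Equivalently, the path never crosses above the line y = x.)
Number of paths = 77805

By the reflection principle (André's argument), the number of monotone paths to (23, 5) with n ≤ m that never go above y = x is C(28, 23) − C(28, 24) = 98280 − 20475 = 77805.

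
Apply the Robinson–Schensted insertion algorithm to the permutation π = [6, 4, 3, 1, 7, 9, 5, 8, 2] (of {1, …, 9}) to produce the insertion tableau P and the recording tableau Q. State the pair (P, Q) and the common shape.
P = [1, 2, 8] / [3, 5, 9] / [4, 7] / [6];  Q = [1, 5, 6] / [2, 7, 8] / [3, 9] / [4];  common shape = (3, 3, 2, 1)

Row-insert the values π_1, π_2, … into P one at a time, bumping the leftmost entry strictly greater than the inserted value down to the next row. The recording tableau Q records, in position (i, j), the step at which that cell was added to P.
  Insert 6 (step 1): P = [6];  Q = [1]
  Insert 4 (step 2): P = [4] / [6];  Q = [1] / [2]
  Insert 3 (step 3): P = [3] / [4] / [6];  Q = [1] / [2] / [3]
  Insert 1 (step 4): P = [1] / [3] / [4] / [6];  Q = [1] / [2] / [3] / [4]
  Insert 7 (step 5): P = [1, 7] / [3] / [4] / [6];  Q = [1, 5] / [2] / [3] / [4]
  Insert 9 (step 6): P = [1, 7, 9] / [3] / [4] / [6];  Q = [1, 5, 6] / [2] / [3] / [4]
  Insert 5 (step 7): P = [1, 5, 9] / [3, 7] / [4] / [6];  Q = [1, 5, 6] / [2, 7] / [3] / [4]
  Insert 8 (step 8): P = [1, 5, 8] / [3, 7, 9] / [4] / [6];  Q = [1, 5, 6] / [2, 7, 8] / [3] / [4]
  Insert 2 (step 9): P = [1, 2, 8] / [3, 5, 9] / [4, 7] / [6];  Q = [1, 5, 6] / [2, 7, 8] / [3, 9] / [4]
Final shape: (3, 3, 2, 1).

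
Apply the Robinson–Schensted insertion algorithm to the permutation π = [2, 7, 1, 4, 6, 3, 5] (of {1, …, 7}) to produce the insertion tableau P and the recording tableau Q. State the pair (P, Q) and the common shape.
P = [1, 3, 5] / [2, 4, 6] / [7];  Q = [1, 2, 5] / [3, 4, 7] / [6];  common shape = (3, 3, 1)

Row-insert the values π_1, π_2, … into P one at a time, bumping the leftmost entry strictly greater than the inserted value down to the next row. The recording tableau Q records, in position (i, j), the step at which that cell was added to P.
  Insert 2 (step 1): P = [2];  Q = [1]
  Insert 7 (step 2): P = [2, 7];  Q = [1, 2]
  Insert 1 (step 3): P = [1, 7] / [2];  Q = [1, 2] / [3]
  Insert 4 (step 4): P = [1, 4] / [2, 7];  Q = [1, 2] / [3, 4]
  Insert 6 (step 5): P = [1, 4, 6] / [2, 7];  Q = [1, 2, 5] / [3, 4]
  Insert 3 (step 6): P = [1, 3, 6] / [2, 4] / [7];  Q = [1, 2, 5] / [3, 4] / [6]
  Insert 5 (step 7): P = [1, 3, 5] / [2, 4, 6] / [7];  Q = [1, 2, 5] / [3, 4, 7] / [6]
Final shape: (3, 3, 1).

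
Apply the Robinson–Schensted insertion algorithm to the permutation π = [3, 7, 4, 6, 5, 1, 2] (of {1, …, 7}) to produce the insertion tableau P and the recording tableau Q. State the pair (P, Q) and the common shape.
P = [1, 2, 5] / [3, 4] / [6] / [7];  Q = [1, 2, 4] / [3, 7] / [5] / [6];  common shape = (3, 2, 1, 1)

Row-insert the values π_1, π_2, … into P one at a time, bumping the leftmost entry strictly greater than the inserted value down to the next row. The recording tableau Q records, in position (i, j), the step at which that cell was added to P.
  Insert 3 (step 1): P = [3];  Q = [1]
  Insert 7 (step 2): P = [3, 7];  Q = [1, 2]
  Insert 4 (step 3): P = [3, 4] / [7];  Q = [1, 2] / [3]
  Insert 6 (step 4): P = [3, 4, 6] / [7];  Q = [1, 2, 4] / [3]
  Insert 5 (step 5): P = [3, 4, 5] / [6] / [7];  Q = [1, 2, 4] / [3] / [5]
  Insert 1 (step 6): P = [1, 4, 5] / [3] / [6] / [7];  Q = [1, 2, 4] / [3] / [5] / [6]
  Insert 2 (step 7): P = [1, 2, 5] / [3, 4] / [6] / [7];  Q = [1, 2, 4] / [3, 7] / [5] / [6]
Final shape: (3, 2, 1, 1).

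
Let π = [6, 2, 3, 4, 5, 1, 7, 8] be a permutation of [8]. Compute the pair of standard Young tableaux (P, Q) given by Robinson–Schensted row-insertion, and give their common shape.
P = [1, 3, 4, 5, 7, 8] / [2] / [6];  Q = [1, 3, 4, 5, 7, 8] / [2] / [6];  common shape = (6, 1, 1)

Row-insert the values π_1, π_2, … into P one at a time, bumping the leftmost entry strictly greater than the inserted value down to the next row. The recording tableau Q records, in position (i, j), the step at which that cell was added to P.
  Insert 6 (step 1): P = [6];  Q = [1]
  Insert 2 (step 2): P = [2] / [6];  Q = [1] / [2]
  Insert 3 (step 3): P = [2, 3] / [6];  Q = [1, 3] / [2]
  Insert 4 (step 4): P = [2, 3, 4] / [6];  Q = [1, 3, 4] / [2]
  Insert 5 (step 5): P = [2, 3, 4, 5] / [6];  Q = [1, 3, 4, 5] / [2]
  Insert 1 (step 6): P = [1, 3, 4, 5] / [2] / [6];  Q = [1, 3, 4, 5] / [2] / [6]
  Insert 7 (step 7): P = [1, 3, 4, 5, 7] / [2] / [6];  Q = [1, 3, 4, 5, 7] / [2] / [6]
  Insert 8 (step 8): P = [1, 3, 4, 5, 7, 8] / [2] / [6];  Q = [1, 3, 4, 5, 7, 8] / [2] / [6]
Final shape: (6, 1, 1).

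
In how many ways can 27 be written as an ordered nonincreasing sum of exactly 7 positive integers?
p(27, 7 parts) = 364

Partitions of n into exactly k parts are in bijection with partitions of n − k into at most k parts (subtract 1 from each part). So p(27, exactly 7) = p(20, parts ≤ 7). Computing via the recurrence p(m, j) = p(m, j−1) + p(m−j, j) gives 364.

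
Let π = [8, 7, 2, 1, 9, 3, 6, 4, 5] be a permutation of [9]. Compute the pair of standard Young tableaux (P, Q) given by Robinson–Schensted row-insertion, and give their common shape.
P = [1, 3, 4, 5] / [2, 6] / [7, 9] / [8];  Q = [1, 5, 7, 9] / [2, 6] / [3, 8] / [4];  common shape = (4, 2, 2, 1)

Row-insert the values π_1, π_2, … into P one at a time, bumping the leftmost entry strictly greater than the inserted value down to the next row. The recording tableau Q records, in position (i, j), the step at which that cell was added to P.
  Insert 8 (step 1): P = [8];  Q = [1]
  Insert 7 (step 2): P = [7] / [8];  Q = [1] / [2]
  Insert 2 (step 3): P = [2] / [7] / [8];  Q = [1] / [2] / [3]
  Insert 1 (step 4): P = [1] / [2] / [7] / [8];  Q = [1] / [2] / [3] / [4]
  Insert 9 (step 5): P = [1, 9] / [2] / [7] / [8];  Q = [1, 5] / [2] / [3] / [4]
  Insert 3 (step 6): P = [1, 3] / [2, 9] / [7] / [8];  Q = [1, 5] / [2, 6] / [3] / [4]
  Insert 6 (step 7): P = [1, 3, 6] / [2, 9] / [7] / [8];  Q = [1, 5, 7] / [2, 6] / [3] / [4]
  Insert 4 (step 8): P = [1, 3, 4] / [2, 6] / [7, 9] / [8];  Q = [1, 5, 7] / [2, 6] / [3, 8] / [4]
  Insert 5 (step 9): P = [1, 3, 4, 5] / [2, 6] / [7, 9] / [8];  Q = [1, 5, 7, 9] / [2, 6] / [3, 8] / [4]
Final shape: (4, 2, 2, 1).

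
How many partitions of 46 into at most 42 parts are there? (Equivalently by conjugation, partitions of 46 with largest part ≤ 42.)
p(46, parts ≤ 42) = 105551

Use the recurrence p(n, m) = p(n, m−1) + p(n−m, m): either the largest part is < m (count p(n, m−1)) or the largest part is exactly m (remove one copy of m, count p(n−m, m)). With p(0, ·) = 1 this gives p(46, parts ≤ 42) = 105551. (By conjugating Young diagrams, this also counts partitions of 46 into at most 42 parts.)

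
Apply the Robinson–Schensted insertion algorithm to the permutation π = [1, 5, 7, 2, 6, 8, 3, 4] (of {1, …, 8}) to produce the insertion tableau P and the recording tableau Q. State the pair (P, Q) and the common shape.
P = [1, 2, 3, 4] / [5, 6, 8] / [7];  Q = [1, 2, 3, 6] / [4, 5, 8] / [7];  common shape = (4, 3, 1)

Row-insert the values π_1, π_2, … into P one at a time, bumping the leftmost entry strictly greater than the inserted value down to the next row. The recording tableau Q records, in position (i, j), the step at which that cell was added to P.
  Insert 1 (step 1): P = [1];  Q = [1]
  Insert 5 (step 2): P = [1, 5];  Q = [1, 2]
  Insert 7 (step 3): P = [1, 5, 7];  Q = [1, 2, 3]
  Insert 2 (step 4): P = [1, 2, 7] / [5];  Q = [1, 2, 3] / [4]
  Insert 6 (step 5): P = [1, 2, 6] / [5, 7];  Q = [1, 2, 3] / [4, 5]
  Insert 8 (step 6): P = [1, 2, 6, 8] / [5, 7];  Q = [1, 2, 3, 6] / [4, 5]
  Insert 3 (step 7): P = [1, 2, 3, 8] / [5, 6] / [7];  Q = [1, 2, 3, 6] / [4, 5] / [7]
  Insert 4 (step 8): P = [1, 2, 3, 4] / [5, 6, 8] / [7];  Q = [1, 2, 3, 6] / [4, 5, 8] / [7]
Final shape: (4, 3, 1).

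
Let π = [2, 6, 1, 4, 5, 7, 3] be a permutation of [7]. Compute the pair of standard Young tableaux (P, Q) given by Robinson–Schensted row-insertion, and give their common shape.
P = [1, 3, 5, 7] / [2, 4] / [6];  Q = [1, 2, 5, 6] / [3, 4] / [7];  common shape = (4, 2, 1)

Row-insert the values π_1, π_2, … into P one at a time, bumping the leftmost entry strictly greater than the inserted value down to the next row. The recording tableau Q records, in position (i, j), the step at which that cell was added to P.
  Insert 2 (step 1): P = [2];  Q = [1]
  Insert 6 (step 2): P = [2, 6];  Q = [1, 2]
  Insert 1 (step 3): P = [1, 6] / [2];  Q = [1, 2] / [3]
  Insert 4 (step 4): P = [1, 4] / [2, 6];  Q = [1, 2] / [3, 4]
  Insert 5 (step 5): P = [1, 4, 5] / [2, 6];  Q = [1, 2, 5] / [3, 4]
  Insert 7 (step 6): P = [1, 4, 5, 7] / [2, 6];  Q = [1, 2, 5, 6] / [3, 4]
  Insert 3 (step 7): P = [1, 3, 5, 7] / [2, 4] / [6];  Q = [1, 2, 5, 6] / [3, 4] / [7]
Final shape: (4, 2, 1).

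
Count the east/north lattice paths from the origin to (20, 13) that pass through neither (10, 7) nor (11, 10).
Number of paths = 356943576

Inclusion–exclusion. Total paths: C(33, 20) = 573166440. Through P₁: C(17, 10)·C(16, 10) = 155739584. Through P₂: C(21, 11)·C(12, 9) = 77597520. Since P₁ is strictly southwest of P₂, a monotone path through both must visit P₁ then P₂; paths through both = C(17, 10)·C(4, 1)·C(12, 9) = 17114240. Avoid both = 573166440 − 155739584 − 77597520 + 17114240 = 356943576.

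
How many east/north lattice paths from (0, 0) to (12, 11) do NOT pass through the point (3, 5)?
Number of paths = 1071798

Total paths from (0, 0) to (12, 11): C(23, 12) = 1352078. Paths through (3, 5): (paths (0, 0) → (3, 5)) × (paths (3, 5) → (12, 11)) = C(8, 3) · C(15, 9) = 56 · 5005 = 280280. Avoidance count = 1352078 − 280280 = 1071798.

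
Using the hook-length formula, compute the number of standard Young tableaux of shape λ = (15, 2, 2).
# SYT of shape (15, 2, 2) = 5985

Hook-length formula: f^λ = n! / Π hook(c), product over all cells c of the Young diagram. For λ = (15, 2, 2), n = 19 boxes. Hook lengths by row (left-to-right, top-to-bottom): [17, 16, 13, 12, 11, 10, 9, 8, 7, 6, 5, 4, 3, 2, 1]; [3, 2]; [2, 1]. Product of hooks = 20324995891200. So f^λ = 19! / 20324995891200 = 121645100408832000 / 20324995891200 = 5985.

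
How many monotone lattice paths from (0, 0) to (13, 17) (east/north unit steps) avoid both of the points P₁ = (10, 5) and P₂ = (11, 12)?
Number of paths = 90504351

Inclusion–exclusion. Total paths: C(30, 13) = 119759850. Through P₁: C(15, 10)·C(15, 3) = 1366365. Through P₂: C(23, 11)·C(7, 2) = 28393638. Since P₁ is strictly southwest of P₂, a monotone path through both must visit P₁ then P₂; paths through both = C(15, 10)·C(8, 1)·C(7, 2) = 504504. Avoid both = 119759850 − 1366365 − 28393638 + 504504 = 90504351.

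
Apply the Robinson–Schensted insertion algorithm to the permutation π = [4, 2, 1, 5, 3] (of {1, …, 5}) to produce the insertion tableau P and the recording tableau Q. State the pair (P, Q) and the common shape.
P = [1, 3] / [2, 5] / [4];  Q = [1, 4] / [2, 5] / [3];  common shape = (2, 2, 1)

Row-insert the values π_1, π_2, … into P one at a time, bumping the leftmost entry strictly greater than the inserted value down to the next row. The recording tableau Q records, in position (i, j), the step at which that cell was added to P.
  Insert 4 (step 1): P = [4];  Q = [1]
  Insert 2 (step 2): P = [2] / [4];  Q = [1] / [2]
  Insert 1 (step 3): P = [1] / [2] / [4];  Q = [1] / [2] / [3]
  Insert 5 (step 4): P = [1, 5] / [2] / [4];  Q = [1, 4] / [2] / [3]
  Insert 3 (step 5): P = [1, 3] / [2, 5] / [4];  Q = [1, 4] / [2, 5] / [3]
Final shape: (2, 2, 1).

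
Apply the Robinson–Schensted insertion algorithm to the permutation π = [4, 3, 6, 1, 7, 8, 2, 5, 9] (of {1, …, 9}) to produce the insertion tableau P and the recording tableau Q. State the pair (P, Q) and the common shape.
P = [1, 2, 5, 8, 9] / [3, 6, 7] / [4];  Q = [1, 3, 5, 6, 9] / [2, 7, 8] / [4];  common shape = (5, 3, 1)

Row-insert the values π_1, π_2, … into P one at a time, bumping the leftmost entry strictly greater than the inserted value down to the next row. The recording tableau Q records, in position (i, j), the step at which that cell was added to P.
  Insert 4 (step 1): P = [4];  Q = [1]
  Insert 3 (step 2): P = [3] / [4];  Q = [1] / [2]
  Insert 6 (step 3): P = [3, 6] / [4];  Q = [1, 3] / [2]
  Insert 1 (step 4): P = [1, 6] / [3] / [4];  Q = [1, 3] / [2] / [4]
  Insert 7 (step 5): P = [1, 6, 7] / [3] / [4];  Q = [1, 3, 5] / [2] / [4]
  Insert 8 (step 6): P = [1, 6, 7, 8] / [3] / [4];  Q = [1, 3, 5, 6] / [2] / [4]
  Insert 2 (step 7): P = [1, 2, 7, 8] / [3, 6] / [4];  Q = [1, 3, 5, 6] / [2, 7] / [4]
  Insert 5 (step 8): P = [1, 2, 5, 8] / [3, 6, 7] / [4];  Q = [1, 3, 5, 6] / [2, 7, 8] / [4]
  Insert 9 (step 9): P = [1, 2, 5, 8, 9] / [3, 6, 7] / [4];  Q = [1, 3, 5, 6, 9] / [2, 7, 8] / [4]
Final shape: (5, 3, 1).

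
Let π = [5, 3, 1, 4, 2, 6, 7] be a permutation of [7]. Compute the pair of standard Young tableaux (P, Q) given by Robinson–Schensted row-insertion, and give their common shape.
P = [1, 2, 6, 7] / [3, 4] / [5];  Q = [1, 4, 6, 7] / [2, 5] / [3];  common shape = (4, 2, 1)

Row-insert the values π_1, π_2, … into P one at a time, bumping the leftmost entry strictly greater than the inserted value down to the next row. The recording tableau Q records, in position (i, j), the step at which that cell was added to P.
  Insert 5 (step 1): P = [5];  Q = [1]
  Insert 3 (step 2): P = [3] / [5];  Q = [1] / [2]
  Insert 1 (step 3): P = [1] / [3] / [5];  Q = [1] / [2] / [3]
  Insert 4 (step 4): P = [1, 4] / [3] / [5];  Q = [1, 4] / [2] / [3]
  Insert 2 (step 5): P = [1, 2] / [3, 4] / [5];  Q = [1, 4] / [2, 5] / [3]
  Insert 6 (step 6): P = [1, 2, 6] / [3, 4] / [5];  Q = [1, 4, 6] / [2, 5] / [3]
  Insert 7 (step 7): P = [1, 2, 6, 7] / [3, 4] / [5];  Q = [1, 4, 6, 7] / [2, 5] / [3]
Final shape: (4, 2, 1).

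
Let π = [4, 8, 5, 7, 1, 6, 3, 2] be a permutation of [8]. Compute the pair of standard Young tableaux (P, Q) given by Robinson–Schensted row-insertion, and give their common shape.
P = [1, 2, 6] / [3, 5] / [4] / [7] / [8];  Q = [1, 2, 4] / [3, 6] / [5] / [7] / [8];  common shape = (3, 2, 1, 1, 1)

Row-insert the values π_1, π_2, … into P one at a time, bumping the leftmost entry strictly greater than the inserted value down to the next row. The recording tableau Q records, in position (i, j), the step at which that cell was added to P.
  Insert 4 (step 1): P = [4];  Q = [1]
  Insert 8 (step 2): P = [4, 8];  Q = [1, 2]
  Insert 5 (step 3): P = [4, 5] / [8];  Q = [1, 2] / [3]
  Insert 7 (step 4): P = [4, 5, 7] / [8];  Q = [1, 2, 4] / [3]
  Insert 1 (step 5): P = [1, 5, 7] / [4] / [8];  Q = [1, 2, 4] / [3] / [5]
  Insert 6 (step 6): P = [1, 5, 6] / [4, 7] / [8];  Q = [1, 2, 4] / [3, 6] / [5]
  Insert 3 (step 7): P = [1, 3, 6] / [4, 5] / [7] / [8];  Q = [1, 2, 4] / [3, 6] / [5] / [7]
  Insert 2 (step 8): P = [1, 2, 6] / [3, 5] / [4] / [7] / [8];  Q = [1, 2, 4] / [3, 6] / [5] / [7] / [8]
Final shape: (3, 2, 1, 1, 1).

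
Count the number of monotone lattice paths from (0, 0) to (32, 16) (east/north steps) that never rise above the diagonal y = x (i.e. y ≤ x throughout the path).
Number of paths = 1161588834303

By the reflection principle (André's argument), the number of monotone paths to (32, 16) with n ≤ m that never go above y = x is C(48, 32) − C(48, 33) = 2254848913647 − 1093260079344 = 1161588834303.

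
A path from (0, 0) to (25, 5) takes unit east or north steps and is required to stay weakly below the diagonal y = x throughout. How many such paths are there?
Number of paths = 115101

By the reflection principle (André's argument), the number of monotone paths to (25, 5) with n ≤ m that never go above y = x is C(30, 25) − C(30, 26) = 142506 − 27405 = 115101.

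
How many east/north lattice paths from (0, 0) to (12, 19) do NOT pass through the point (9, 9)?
Number of paths = 127215205

Total paths from (0, 0) to (12, 19): C(31, 12) = 141120525. Paths through (9, 9): (paths (0, 0) → (9, 9)) × (paths (9, 9) → (12, 19)) = C(18, 9) · C(13, 3) = 48620 · 286 = 13905320. Avoidance count = 141120525 − 13905320 = 127215205.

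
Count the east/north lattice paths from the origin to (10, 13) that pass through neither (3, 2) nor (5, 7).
Number of paths = 556942

Inclusion–exclusion. Total paths: C(23, 10) = 1144066. Through P₁: C(5, 3)·C(18, 7) = 318240. Through P₂: C(12, 5)·C(11, 5) = 365904. Since P₁ is strictly southwest of P₂, a monotone path through both must visit P₁ then P₂; paths through both = C(5, 3)·C(7, 2)·C(11, 5) = 97020. Avoid both = 1144066 − 318240 − 365904 + 97020 = 556942.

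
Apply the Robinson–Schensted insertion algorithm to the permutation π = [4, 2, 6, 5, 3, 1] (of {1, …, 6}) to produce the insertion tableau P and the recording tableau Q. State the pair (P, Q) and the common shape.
P = [1, 3] / [2, 5] / [4] / [6];  Q = [1, 3] / [2, 4] / [5] / [6];  common shape = (2, 2, 1, 1)

Row-insert the values π_1, π_2, … into P one at a time, bumping the leftmost entry strictly greater than the inserted value down to the next row. The recording tableau Q records, in position (i, j), the step at which that cell was added to P.
  Insert 4 (step 1): P = [4];  Q = [1]
  Insert 2 (step 2): P = [2] / [4];  Q = [1] / [2]
  Insert 6 (step 3): P = [2, 6] / [4];  Q = [1, 3] / [2]
  Insert 5 (step 4): P = [2, 5] / [4, 6];  Q = [1, 3] / [2, 4]
  Insert 3 (step 5): P = [2, 3] / [4, 5] / [6];  Q = [1, 3] / [2, 4] / [5]
  Insert 1 (step 6): P = [1, 3] / [2, 5] / [4] / [6];  Q = [1, 3] / [2, 4] / [5] / [6]
Final shape: (2, 2, 1, 1).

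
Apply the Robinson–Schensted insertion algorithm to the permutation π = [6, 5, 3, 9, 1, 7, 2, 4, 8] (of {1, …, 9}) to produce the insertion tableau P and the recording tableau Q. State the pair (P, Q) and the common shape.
P = [1, 2, 4, 8] / [3, 7] / [5, 9] / [6];  Q = [1, 4, 8, 9] / [2, 6] / [3, 7] / [5];  common shape = (4, 2, 2, 1)

Row-insert the values π_1, π_2, … into P one at a time, bumping the leftmost entry strictly greater than the inserted value down to the next row. The recording tableau Q records, in position (i, j), the step at which that cell was added to P.
  Insert 6 (step 1): P = [6];  Q = [1]
  Insert 5 (step 2): P = [5] / [6];  Q = [1] / [2]
  Insert 3 (step 3): P = [3] / [5] / [6];  Q = [1] / [2] / [3]
  Insert 9 (step 4): P = [3, 9] / [5] / [6];  Q = [1, 4] / [2] / [3]
  Insert 1 (step 5): P = [1, 9] / [3] / [5] / [6];  Q = [1, 4] / [2] / [3] / [5]
  Insert 7 (step 6): P = [1, 7] / [3, 9] / [5] / [6];  Q = [1, 4] / [2, 6] / [3] / [5]
  Insert 2 (step 7): P = [1, 2] / [3, 7] / [5, 9] / [6];  Q = [1, 4] / [2, 6] / [3, 7] / [5]
  Insert 4 (step 8): P = [1, 2, 4] / [3, 7] / [5, 9] / [6];  Q = [1, 4, 8] / [2, 6] / [3, 7] / [5]
  Insert 8 (step 9): P = [1, 2, 4, 8] / [3, 7] / [5, 9] / [6];  Q = [1, 4, 8, 9] / [2, 6] / [3, 7] / [5]
Final shape: (4, 2, 2, 1).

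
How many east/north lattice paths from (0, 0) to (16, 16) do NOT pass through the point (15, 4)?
Number of paths = 601030002

Total paths from (0, 0) to (16, 16): C(32, 16) = 601080390. Paths through (15, 4): (paths (0, 0) → (15, 4)) × (paths (15, 4) → (16, 16)) = C(19, 15) · C(13, 1) = 3876 · 13 = 50388. Avoidance count = 601080390 − 50388 = 601030002.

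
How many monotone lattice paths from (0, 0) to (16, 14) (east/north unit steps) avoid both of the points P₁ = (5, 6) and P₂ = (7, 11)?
Number of paths = 105636951

Inclusion–exclusion. Total paths: C(30, 16) = 145422675. Through P₁: C(11, 5)·C(19, 11) = 34918884. Through P₂: C(18, 7)·C(12, 9) = 7001280. Since P₁ is strictly southwest of P₂, a monotone path through both must visit P₁ then P₂; paths through both = C(11, 5)·C(7, 2)·C(12, 9) = 2134440. Avoid both = 145422675 − 34918884 − 7001280 + 2134440 = 105636951.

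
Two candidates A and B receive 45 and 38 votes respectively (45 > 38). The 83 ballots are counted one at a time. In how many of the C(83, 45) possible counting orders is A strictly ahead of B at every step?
Strict-lead orderings = 53185384447358700405960

Total orderings of the 83 votes with 45 for A: C(83, 45) = 630626701304396019099240. By the Bertrand ballot formula (Cycle Lemma / reflection principle), the number of orderings in which A is strictly ahead of B throughout is (p − q)/(p + q) · C(p + q, p) = (45 − 38)/(45 + 38) · 630626701304396019099240 = 53185384447358700405960.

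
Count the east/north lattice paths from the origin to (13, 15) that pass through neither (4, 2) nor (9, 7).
Number of paths = 26189160

Inclusion–exclusion. Total paths: C(28, 13) = 37442160. Through P₁: C(6, 4)·C(22, 9) = 7461300. Through P₂: C(16, 9)·C(12, 4) = 5662800. Since P₁ is strictly southwest of P₂, a monotone path through both must visit P₁ then P₂; paths through both = C(6, 4)·C(10, 5)·C(12, 4) = 1871100. Avoid both = 37442160 − 7461300 − 5662800 + 1871100 = 26189160.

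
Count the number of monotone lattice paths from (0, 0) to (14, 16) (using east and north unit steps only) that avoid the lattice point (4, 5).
Number of paths = 100980459

Total paths from (0, 0) to (14, 16): C(30, 14) = 145422675. Paths through (4, 5): (paths (0, 0) → (4, 5)) × (paths (4, 5) → (14, 16)) = C(9, 4) · C(21, 10) = 126 · 352716 = 44442216. Avoidance count = 145422675 − 44442216 = 100980459.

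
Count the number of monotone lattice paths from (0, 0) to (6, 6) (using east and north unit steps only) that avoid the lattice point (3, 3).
Number of paths = 524

Total paths from (0, 0) to (6, 6): C(12, 6) = 924. Paths through (3, 3): (paths (0, 0) → (3, 3)) × (paths (3, 3) → (6, 6)) = C(6, 3) · C(6, 3) = 20 · 20 = 400. Avoidance count = 924 − 400 = 524.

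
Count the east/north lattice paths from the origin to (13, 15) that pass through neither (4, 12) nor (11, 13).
Number of paths = 22152256

Inclusion–exclusion. Total paths: C(28, 13) = 37442160. Through P₁: C(16, 4)·C(12, 9) = 400400. Through P₂: C(24, 11)·C(4, 2) = 14976864. Since P₁ is strictly southwest of P₂, a monotone path through both must visit P₁ then P₂; paths through both = C(16, 4)·C(8, 7)·C(4, 2) = 87360. Avoid both = 37442160 − 400400 − 14976864 + 87360 = 22152256.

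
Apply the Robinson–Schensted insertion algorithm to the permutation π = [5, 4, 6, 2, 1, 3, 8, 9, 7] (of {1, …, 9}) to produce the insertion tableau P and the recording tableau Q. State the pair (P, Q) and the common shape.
P = [1, 3, 7, 9] / [2, 6, 8] / [4] / [5];  Q = [1, 3, 7, 8] / [2, 6, 9] / [4] / [5];  common shape = (4, 3, 1, 1)

Row-insert the values π_1, π_2, … into P one at a time, bumping the leftmost entry strictly greater than the inserted value down to the next row. The recording tableau Q records, in position (i, j), the step at which that cell was added to P.
  Insert 5 (step 1): P = [5];  Q = [1]
  Insert 4 (step 2): P = [4] / [5];  Q = [1] / [2]
  Insert 6 (step 3): P = [4, 6] / [5];  Q = [1, 3] / [2]
  Insert 2 (step 4): P = [2, 6] / [4] / [5];  Q = [1, 3] / [2] / [4]
  Insert 1 (step 5): P = [1, 6] / [2] / [4] / [5];  Q = [1, 3] / [2] / [4] / [5]
  Insert 3 (step 6): P = [1, 3] / [2, 6] / [4] / [5];  Q = [1, 3] / [2, 6] / [4] / [5]
  Insert 8 (step 7): P = [1, 3, 8] / [2, 6] / [4] / [5];  Q = [1, 3, 7] / [2, 6] / [4] / [5]
  Insert 9 (step 8): P = [1, 3, 8, 9] / [2, 6] / [4] / [5];  Q = [1, 3, 7, 8] / [2, 6] / [4] / [5]
  Insert 7 (step 9): P = [1, 3, 7, 9] / [2, 6, 8] / [4] / [5];  Q = [1, 3, 7, 8] / [2, 6, 9] / [4] / [5]
Final shape: (4, 3, 1, 1).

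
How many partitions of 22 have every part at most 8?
p(22, parts ≤ 8) = 638

Use the recurrence p(n, m) = p(n, m−1) + p(n−m, m): either the largest part is < m (count p(n, m−1)) or the largest part is exactly m (remove one copy of m, count p(n−m, m)). With p(0, ·) = 1 this gives p(22, parts ≤ 8) = 638. (By conjugating Young diagrams, this also counts partitions of 22 into at most 8 parts.)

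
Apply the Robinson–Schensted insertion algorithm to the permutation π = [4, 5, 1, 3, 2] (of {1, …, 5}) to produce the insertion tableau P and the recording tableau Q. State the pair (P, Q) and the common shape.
P = [1, 2] / [3, 5] / [4];  Q = [1, 2] / [3, 4] / [5];  common shape = (2, 2, 1)

Row-insert the values π_1, π_2, … into P one at a time, bumping the leftmost entry strictly greater than the inserted value down to the next row. The recording tableau Q records, in position (i, j), the step at which that cell was added to P.
  Insert 4 (step 1): P = [4];  Q = [1]
  Insert 5 (step 2): P = [4, 5];  Q = [1, 2]
  Insert 1 (step 3): P = [1, 5] / [4];  Q = [1, 2] / [3]
  Insert 3 (step 4): P = [1, 3] / [4, 5];  Q = [1, 2] / [3, 4]
  Insert 2 (step 5): P = [1, 2] / [3, 5] / [4];  Q = [1, 2] / [3, 4] / [5]
Final shape: (2, 2, 1).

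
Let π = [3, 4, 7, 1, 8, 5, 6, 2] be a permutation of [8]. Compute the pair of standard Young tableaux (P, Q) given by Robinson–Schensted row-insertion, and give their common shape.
P = [1, 2, 5, 6] / [3, 4, 8] / [7];  Q = [1, 2, 3, 5] / [4, 6, 7] / [8];  common shape = (4, 3, 1)

Row-insert the values π_1, π_2, … into P one at a time, bumping the leftmost entry strictly greater than the inserted value down to the next row. The recording tableau Q records, in position (i, j), the step at which that cell was added to P.
  Insert 3 (step 1): P = [3];  Q = [1]
  Insert 4 (step 2): P = [3, 4];  Q = [1, 2]
  Insert 7 (step 3): P = [3, 4, 7];  Q = [1, 2, 3]
  Insert 1 (step 4): P = [1, 4, 7] / [3];  Q = [1, 2, 3] / [4]
  Insert 8 (step 5): P = [1, 4, 7, 8] / [3];  Q = [1, 2, 3, 5] / [4]
  Insert 5 (step 6): P = [1, 4, 5, 8] / [3, 7];  Q = [1, 2, 3, 5] / [4, 6]
  Insert 6 (step 7): P = [1, 4, 5, 6] / [3, 7, 8];  Q = [1, 2, 3, 5] / [4, 6, 7]
  Insert 2 (step 8): P = [1, 2, 5, 6] / [3, 4, 8] / [7];  Q = [1, 2, 3, 5] / [4, 6, 7] / [8]
Final shape: (4, 3, 1).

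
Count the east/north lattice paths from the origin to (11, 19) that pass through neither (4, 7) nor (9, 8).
Number of paths = 36257520

Inclusion–exclusion. Total paths: C(30, 11) = 54627300. Through P₁: C(11, 4)·C(19, 7) = 16628040. Through P₂: C(17, 9)·C(13, 2) = 1896180. Since P₁ is strictly southwest of P₂, a monotone path through both must visit P₁ then P₂; paths through both = C(11, 4)·C(6, 5)·C(13, 2) = 154440. Avoid both = 54627300 − 16628040 − 1896180 + 154440 = 36257520.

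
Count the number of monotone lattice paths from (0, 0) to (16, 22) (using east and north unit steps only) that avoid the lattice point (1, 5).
Number of paths = 18845638110

Total paths from (0, 0) to (16, 22): C(38, 16) = 22239974430. Paths through (1, 5): (paths (0, 0) → (1, 5)) × (paths (1, 5) → (16, 22)) = C(6, 1) · C(32, 15) = 6 · 565722720 = 3394336320. Avoidance count = 22239974430 − 3394336320 = 18845638110.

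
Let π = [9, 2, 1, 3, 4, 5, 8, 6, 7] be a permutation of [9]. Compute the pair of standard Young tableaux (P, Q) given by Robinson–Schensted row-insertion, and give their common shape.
P = [1, 3, 4, 5, 6, 7] / [2, 8] / [9];  Q = [1, 4, 5, 6, 7, 9] / [2, 8] / [3];  common shape = (6, 2, 1)

Row-insert the values π_1, π_2, … into P one at a time, bumping the leftmost entry strictly greater than the inserted value down to the next row. The recording tableau Q records, in position (i, j), the step at which that cell was added to P.
  Insert 9 (step 1): P = [9];  Q = [1]
  Insert 2 (step 2): P = [2] / [9];  Q = [1] / [2]
  Insert 1 (step 3): P = [1] / [2] / [9];  Q = [1] / [2] / [3]
  Insert 3 (step 4): P = [1, 3] / [2] / [9];  Q = [1, 4] / [2] / [3]
  Insert 4 (step 5): P = [1, 3, 4] / [2] / [9];  Q = [1, 4, 5] / [2] / [3]
  Insert 5 (step 6): P = [1, 3, 4, 5] / [2] / [9];  Q = [1, 4, 5, 6] / [2] / [3]
  Insert 8 (step 7): P = [1, 3, 4, 5, 8] / [2] / [9];  Q = [1, 4, 5, 6, 7] / [2] / [3]
  Insert 6 (step 8): P = [1, 3, 4, 5, 6] / [2, 8] / [9];  Q = [1, 4, 5, 6, 7] / [2, 8] / [3]
  Insert 7 (step 9): P = [1, 3, 4, 5, 6, 7] / [2, 8] / [9];  Q = [1, 4, 5, 6, 7, 9] / [2, 8] / [3]
Final shape: (6, 2, 1).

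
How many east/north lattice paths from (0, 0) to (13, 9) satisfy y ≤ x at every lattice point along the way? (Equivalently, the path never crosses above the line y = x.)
Number of paths = 177650

By the reflection principle (André's argument), the number of monotone paths to (13, 9) with n ≤ m that never go above y = x is C(22, 13) − C(22, 14) = 497420 − 319770 = 177650.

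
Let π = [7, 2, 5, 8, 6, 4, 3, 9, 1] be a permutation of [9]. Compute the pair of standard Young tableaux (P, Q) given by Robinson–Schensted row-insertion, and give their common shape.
P = [1, 3, 6, 9] / [2, 8] / [4] / [5] / [7];  Q = [1, 3, 4, 8] / [2, 5] / [6] / [7] / [9];  common shape = (4, 2, 1, 1, 1)

Row-insert the values π_1, π_2, … into P one at a time, bumping the leftmost entry strictly greater than the inserted value down to the next row. The recording tableau Q records, in position (i, j), the step at which that cell was added to P.
  Insert 7 (step 1): P = [7];  Q = [1]
  Insert 2 (step 2): P = [2] / [7];  Q = [1] / [2]
  Insert 5 (step 3): P = [2, 5] / [7];  Q = [1, 3] / [2]
  Insert 8 (step 4): P = [2, 5, 8] / [7];  Q = [1, 3, 4] / [2]
  Insert 6 (step 5): P = [2, 5, 6] / [7, 8];  Q = [1, 3, 4] / [2, 5]
  Insert 4 (step 6): P = [2, 4, 6] / [5, 8] / [7];  Q = [1, 3, 4] / [2, 5] / [6]
  Insert 3 (step 7): P = [2, 3, 6] / [4, 8] / [5] / [7];  Q = [1, 3, 4] / [2, 5] / [6] / [7]
  Insert 9 (step 8): P = [2, 3, 6, 9] / [4, 8] / [5] / [7];  Q = [1, 3, 4, 8] / [2, 5] / [6] / [7]
  Insert 1 (step 9): P = [1, 3, 6, 9] / [2, 8] / [4] / [5] / [7];  Q = [1, 3, 4, 8] / [2, 5] / [6] / [7] / [9]
Final shape: (4, 2, 1, 1, 1).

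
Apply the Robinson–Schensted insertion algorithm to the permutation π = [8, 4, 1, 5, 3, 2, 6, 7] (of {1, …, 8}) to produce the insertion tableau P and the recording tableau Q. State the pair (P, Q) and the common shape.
P = [1, 2, 6, 7] / [3, 5] / [4] / [8];  Q = [1, 4, 7, 8] / [2, 5] / [3] / [6];  common shape = (4, 2, 1, 1)

Row-insert the values π_1, π_2, … into P one at a time, bumping the leftmost entry strictly greater than the inserted value down to the next row. The recording tableau Q records, in position (i, j), the step at which that cell was added to P.
  Insert 8 (step 1): P = [8];  Q = [1]
  Insert 4 (step 2): P = [4] / [8];  Q = [1] / [2]
  Insert 1 (step 3): P = [1] / [4] / [8];  Q = [1] / [2] / [3]
  Insert 5 (step 4): P = [1, 5] / [4] / [8];  Q = [1, 4] / [2] / [3]
  Insert 3 (step 5): P = [1, 3] / [4, 5] / [8];  Q = [1, 4] / [2, 5] / [3]
  Insert 2 (step 6): P = [1, 2] / [3, 5] / [4] / [8];  Q = [1, 4] / [2, 5] / [3] / [6]
  Insert 6 (step 7): P = [1, 2, 6] / [3, 5] / [4] / [8];  Q = [1, 4, 7] / [2, 5] / [3] / [6]
  Insert 7 (step 8): P = [1, 2, 6, 7] / [3, 5] / [4] / [8];  Q = [1, 4, 7, 8] / [2, 5] / [3] / [6]
Final shape: (4, 2, 1, 1).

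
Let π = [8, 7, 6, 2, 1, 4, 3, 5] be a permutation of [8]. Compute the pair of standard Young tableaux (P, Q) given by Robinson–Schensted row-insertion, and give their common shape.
P = [1, 3, 5] / [2, 4] / [6] / [7] / [8];  Q = [1, 6, 8] / [2, 7] / [3] / [4] / [5];  common shape = (3, 2, 1, 1, 1)

Row-insert the values π_1, π_2, … into P one at a time, bumping the leftmost entry strictly greater than the inserted value down to the next row. The recording tableau Q records, in position (i, j), the step at which that cell was added to P.
  Insert 8 (step 1): P = [8];  Q = [1]
  Insert 7 (step 2): P = [7] / [8];  Q = [1] / [2]
  Insert 6 (step 3): P = [6] / [7] / [8];  Q = [1] / [2] / [3]
  Insert 2 (step 4): P = [2] / [6] / [7] / [8];  Q = [1] / [2] / [3] / [4]
  Insert 1 (step 5): P = [1] / [2] / [6] / [7] / [8];  Q = [1] / [2] / [3] / [4] / [5]
  Insert 4 (step 6): P = [1, 4] / [2] / [6] / [7] / [8];  Q = [1, 6] / [2] / [3] / [4] / [5]
  Insert 3 (step 7): P = [1, 3] / [2, 4] / [6] / [7] / [8];  Q = [1, 6] / [2, 7] / [3] / [4] / [5]
  Insert 5 (step 8): P = [1, 3, 5] / [2, 4] / [6] / [7] / [8];  Q = [1, 6, 8] / [2, 7] / [3] / [4] / [5]
Final shape: (3, 2, 1, 1, 1).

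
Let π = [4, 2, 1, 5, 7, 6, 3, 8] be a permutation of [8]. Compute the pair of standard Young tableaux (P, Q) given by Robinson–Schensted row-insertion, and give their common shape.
P = [1, 3, 6, 8] / [2, 5] / [4, 7];  Q = [1, 4, 5, 8] / [2, 6] / [3, 7];  common shape = (4, 2, 2)

Row-insert the values π_1, π_2, … into P one at a time, bumping the leftmost entry strictly greater than the inserted value down to the next row. The recording tableau Q records, in position (i, j), the step at which that cell was added to P.
  Insert 4 (step 1): P = [4];  Q = [1]
  Insert 2 (step 2): P = [2] / [4];  Q = [1] / [2]
  Insert 1 (step 3): P = [1] / [2] / [4];  Q = [1] / [2] / [3]
  Insert 5 (step 4): P = [1, 5] / [2] / [4];  Q = [1, 4] / [2] / [3]
  Insert 7 (step 5): P = [1, 5, 7] / [2] / [4];  Q = [1, 4, 5] / [2] / [3]
  Insert 6 (step 6): P = [1, 5, 6] / [2, 7] / [4];  Q = [1, 4, 5] / [2, 6] / [3]
  Insert 3 (step 7): P = [1, 3, 6] / [2, 5] / [4, 7];  Q = [1, 4, 5] / [2, 6] / [3, 7]
  Insert 8 (step 8): P = [1, 3, 6, 8] / [2, 5] / [4, 7];  Q = [1, 4, 5, 8] / [2, 6] / [3, 7]
Final shape: (4, 2, 2).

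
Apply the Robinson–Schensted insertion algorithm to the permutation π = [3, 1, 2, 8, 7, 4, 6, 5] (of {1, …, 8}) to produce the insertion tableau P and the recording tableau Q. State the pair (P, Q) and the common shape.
P = [1, 2, 4, 5] / [3, 6] / [7] / [8];  Q = [1, 3, 4, 7] / [2, 5] / [6] / [8];  common shape = (4, 2, 1, 1)

Row-insert the values π_1, π_2, … into P one at a time, bumping the leftmost entry strictly greater than the inserted value down to the next row. The recording tableau Q records, in position (i, j), the step at which that cell was added to P.
  Insert 3 (step 1): P = [3];  Q = [1]
  Insert 1 (step 2): P = [1] / [3];  Q = [1] / [2]
  Insert 2 (step 3): P = [1, 2] / [3];  Q = [1, 3] / [2]
  Insert 8 (step 4): P = [1, 2, 8] / [3];  Q = [1, 3, 4] / [2]
  Insert 7 (step 5): P = [1, 2, 7] / [3, 8];  Q = [1, 3, 4] / [2, 5]
  Insert 4 (step 6): P = [1, 2, 4] / [3, 7] / [8];  Q = [1, 3, 4] / [2, 5] / [6]
  Insert 6 (step 7): P = [1, 2, 4, 6] / [3, 7] / [8];  Q = [1, 3, 4, 7] / [2, 5] / [6]
  Insert 5 (step 8): P = [1, 2, 4, 5] / [3, 6] / [7] / [8];  Q = [1, 3, 4, 7] / [2, 5] / [6] / [8]
Final shape: (4, 2, 1, 1).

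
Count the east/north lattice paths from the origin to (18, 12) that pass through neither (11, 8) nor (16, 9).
Number of paths = 45656335

Inclusion–exclusion. Total paths: C(30, 18) = 86493225. Through P₁: C(19, 11)·C(11, 7) = 24942060. Through P₂: C(25, 16)·C(5, 2) = 20429750. Since P₁ is strictly southwest of P₂, a monotone path through both must visit P₁ then P₂; paths through both = C(19, 11)·C(6, 5)·C(5, 2) = 4534920. Avoid both = 86493225 − 24942060 − 20429750 + 4534920 = 45656335.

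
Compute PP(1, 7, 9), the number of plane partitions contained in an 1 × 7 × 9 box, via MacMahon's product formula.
PP(1, 7, 9) = 11440

Evaluate the triple product over i = 1..1, j = 1..7, k = 1..9. The factors are (2/1) · (3/2) · (4/3) · (5/4) · (6/5) · (7/6) · (8/7) · (9/8) · … (63 factors total). The numerators and denominators telescope so the product is an integer; carrying out the multiplication exactly gives PP(1, 7, 9) = 11440.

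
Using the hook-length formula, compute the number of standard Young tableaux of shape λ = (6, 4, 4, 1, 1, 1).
# SYT of shape (6, 4, 4, 1, 1, 1) = 1591200

Hook-length formula: f^λ = n! / Π hook(c), product over all cells c of the Young diagram. For λ = (6, 4, 4, 1, 1, 1), n = 17 boxes. Hook lengths by row (left-to-right, top-to-bottom): [11, 7, 6, 5, 2, 1]; [8, 4, 3, 2]; [7, 3, 2, 1]; [3]; [2]; [1]. Product of hooks = 223534080. So f^λ = 17! / 223534080 = 355687428096000 / 223534080 = 1591200.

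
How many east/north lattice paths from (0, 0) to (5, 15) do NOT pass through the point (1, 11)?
Number of paths = 14664

Total paths from (0, 0) to (5, 15): C(20, 5) = 15504. Paths through (1, 11): (paths (0, 0) → (1, 11)) × (paths (1, 11) → (5, 15)) = C(12, 1) · C(8, 4) = 12 · 70 = 840. Avoidance count = 15504 − 840 = 14664.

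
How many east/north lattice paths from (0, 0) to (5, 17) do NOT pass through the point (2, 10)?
Number of paths = 18414

Total paths from (0, 0) to (5, 17): C(22, 5) = 26334. Paths through (2, 10): (paths (0, 0) → (2, 10)) × (paths (2, 10) → (5, 17)) = C(12, 2) · C(10, 3) = 66 · 120 = 7920. Avoidance count = 26334 − 7920 = 18414.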